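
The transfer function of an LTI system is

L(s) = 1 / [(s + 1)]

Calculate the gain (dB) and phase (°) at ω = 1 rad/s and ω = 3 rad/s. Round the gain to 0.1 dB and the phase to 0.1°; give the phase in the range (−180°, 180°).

At ω = 1 rad/s:
pole (1 + j1·1) = 1 + j1 → |·| ≈ 1.4142, ∠ ≈ 45.00°
|L| = 1 · 1 / (1.4142) ≈ 0.70711
Gain = 20 log₁₀(0.70711) ≈ -3.01 dB
∠L = (0°) − (45.00°) = -45.00°

At ω = 3 rad/s:
pole (1 + j3·1) = 1 + j3 → |·| ≈ 3.1623, ∠ ≈ 71.57°
|L| = 1 · 1 / (3.1623) ≈ 0.31623
Gain = 20 log₁₀(0.31623) ≈ -10.00 dB
∠L = (0°) − (71.57°) = -71.57°

ω = 1: -3.0 dB, -45.0°; ω = 3: -10.0 dB, -71.6°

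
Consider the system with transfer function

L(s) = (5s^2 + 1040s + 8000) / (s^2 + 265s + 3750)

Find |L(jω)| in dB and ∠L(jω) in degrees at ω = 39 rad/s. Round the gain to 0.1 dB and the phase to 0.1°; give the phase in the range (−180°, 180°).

11.7 dB, 11.6°

Substitute s = j39:
Numerator: 5(j39)^2 + 1040(j39) + 8000 = 395 + j40560
Denominator: (j39)^2 + 265(j39) + 3750 = 2229 + j10335
|N| = √(395² + 40560²) ≈ 40562, ∠N ≈ 89.44°
|D| = √(2229² + 10335²) ≈ 10573, ∠D ≈ 77.83°
|L| = 40562 / 10573 ≈ 3.8364
Gain = 20 log₁₀(3.8364) ≈ 11.68 dB
∠L = 89.44° − 77.83° = 11.61°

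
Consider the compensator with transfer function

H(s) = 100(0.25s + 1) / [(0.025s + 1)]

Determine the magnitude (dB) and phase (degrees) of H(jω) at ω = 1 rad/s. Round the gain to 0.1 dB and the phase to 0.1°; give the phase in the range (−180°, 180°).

40.3 dB, 12.6°

At ω = 1 rad/s:
zero (1 + j1·0.25) = 1 + j0.25 → |·| ≈ 1.0308, ∠ ≈ 14.04°
pole (1 + j1·0.025) = 1 + j0.025 → |·| ≈ 1.0003, ∠ ≈ 1.43°
|H| = 100 · 1.0308 / (1.0003) ≈ 103.05
Gain = 20 log₁₀(103.05) ≈ 40.26 dB
∠H = (14.04°) − (1.43°) = 12.61°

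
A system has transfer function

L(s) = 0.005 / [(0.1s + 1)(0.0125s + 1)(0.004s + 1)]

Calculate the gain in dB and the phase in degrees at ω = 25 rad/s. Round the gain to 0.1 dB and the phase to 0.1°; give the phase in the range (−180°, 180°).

At ω = 25 rad/s:
pole (1 + j25·0.1) = 1 + j2.5 → |·| ≈ 2.6926, ∠ ≈ 68.20°
pole (1 + j25·0.0125) = 1 + j0.3125 → |·| ≈ 1.0477, ∠ ≈ 17.35°
pole (1 + j25·0.004) = 1 + j0.1 → |·| ≈ 1.005, ∠ ≈ 5.71°
|L| = 0.005 · 1 / (2.6926 · 1.0477 · 1.005) ≈ 0.0017636
Gain = 20 log₁₀(0.0017636) ≈ -55.07 dB
∠L = (0°) − (68.20° + 17.35° + 5.71°) = -91.26°

-55.1 dB, -91.3°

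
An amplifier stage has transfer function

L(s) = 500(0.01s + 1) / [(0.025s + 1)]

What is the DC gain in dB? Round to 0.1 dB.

54.0 dB

L(0) = 500 · 1 / 1 = 500
20 log₁₀(500) ≈ 53.98 dB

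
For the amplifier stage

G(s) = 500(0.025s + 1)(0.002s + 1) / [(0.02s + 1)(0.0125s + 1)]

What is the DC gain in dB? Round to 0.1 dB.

G(0) = 500 · 1 / 1 = 500
20 log₁₀(500) ≈ 53.98 dB

54.0 dB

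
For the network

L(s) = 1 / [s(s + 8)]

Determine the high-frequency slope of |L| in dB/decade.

-40 dB/decade

Each pole contributes −20 dB/decade at high frequency; each zero contributes +20 dB/decade.
Net: 0 zero(s) − 2 pole(s) → -40 dB/decade.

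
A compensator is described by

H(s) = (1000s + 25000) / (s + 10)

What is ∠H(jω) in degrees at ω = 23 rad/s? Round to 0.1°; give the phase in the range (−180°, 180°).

Substitute s = j23:
Numerator: 1000(j23) + 25000 = 25000 + j23000
Denominator: (j23) + 10 = 10 + j23
|N| = √(25000² + 23000²) ≈ 33971, ∠N ≈ 42.61°
|D| = √(10² + 23²) ≈ 25.08, ∠D ≈ 66.50°
∠H = 42.61° − 66.50° = -23.89°

-23.9°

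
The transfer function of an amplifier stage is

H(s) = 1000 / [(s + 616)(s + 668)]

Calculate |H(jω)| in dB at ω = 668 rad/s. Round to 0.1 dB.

-58.7 dB

At s = jω = j668:
pole (s+616): 616 + j668 → |·| = √(616²+668²) = √825680 ≈ 908.67, ∠ = arctan(668/616) ≈ 47.32°
pole (s+668): 668 + j668 → |·| = √(668²+668²) = √892448 ≈ 944.69, ∠ = arctan(668/668) ≈ 45.00°
|H| = 1000 / 8.5841e+05 ≈ 0.0011649
Gain = 20 log₁₀(0.0011649) ≈ -58.67 dB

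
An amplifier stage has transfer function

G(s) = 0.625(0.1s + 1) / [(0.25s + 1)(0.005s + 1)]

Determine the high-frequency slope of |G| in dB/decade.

Each pole contributes −20 dB/decade at high frequency; each zero contributes +20 dB/decade.
Net: 1 zero(s) − 2 pole(s) → -20 dB/decade.

-20 dB/decade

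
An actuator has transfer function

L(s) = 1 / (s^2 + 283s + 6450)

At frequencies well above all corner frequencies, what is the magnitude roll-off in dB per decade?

Each pole contributes −20 dB/decade at high frequency; each zero contributes +20 dB/decade.
Net: 0 zero(s) − 2 pole(s) → -40 dB/decade.

-40 dB/decade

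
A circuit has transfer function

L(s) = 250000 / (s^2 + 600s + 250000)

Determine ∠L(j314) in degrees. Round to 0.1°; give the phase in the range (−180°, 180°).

At s = jω = j314:
quadratic: (j314)² + 600·j314 + 250000 = 151404 + j188400 → |·| ≈ 2.417e+05, ∠ ≈ 51.21°
∠L = 0.00° − 51.21° = -51.21°

-51.2°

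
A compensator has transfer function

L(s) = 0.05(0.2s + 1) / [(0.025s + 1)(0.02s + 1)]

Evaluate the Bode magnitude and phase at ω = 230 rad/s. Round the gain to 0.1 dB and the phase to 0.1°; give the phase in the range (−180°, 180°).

-21.5 dB, -69.1°

At ω = 230 rad/s:
zero (1 + j230·0.2) = 1 + j46 → |·| ≈ 46.011, ∠ ≈ 88.75°
pole (1 + j230·0.025) = 1 + j5.75 → |·| ≈ 5.8363, ∠ ≈ 80.13°
pole (1 + j230·0.02) = 1 + j4.6 → |·| ≈ 4.7074, ∠ ≈ 77.74°
|L| = 0.05 · 46.011 / (5.8363 · 4.7074) ≈ 0.083736
Gain = 20 log₁₀(0.083736) ≈ -21.54 dB
∠L = (88.75°) − (80.13° + 77.74°) = -69.12°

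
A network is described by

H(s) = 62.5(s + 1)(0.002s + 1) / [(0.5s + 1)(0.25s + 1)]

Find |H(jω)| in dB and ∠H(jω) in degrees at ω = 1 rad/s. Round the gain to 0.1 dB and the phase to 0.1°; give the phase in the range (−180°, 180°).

At ω = 1 rad/s:
zero (1 + j1·1) = 1 + j1 → |·| ≈ 1.4142, ∠ ≈ 45.00°
zero (1 + j1·0.002) = 1 + j0.002 → |·| ≈ 1, ∠ ≈ 0.11°
pole (1 + j1·0.5) = 1 + j0.5 → |·| ≈ 1.118, ∠ ≈ 26.57°
pole (1 + j1·0.25) = 1 + j0.25 → |·| ≈ 1.0308, ∠ ≈ 14.04°
|H| = 62.5 · 1.4142 · 1 / (1.118 · 1.0308) ≈ 76.696
Gain = 20 log₁₀(76.696) ≈ 37.70 dB
∠H = (45.00° + 0.11°) − (26.57° + 14.04°) = 4.50°

37.7 dB, 4.5°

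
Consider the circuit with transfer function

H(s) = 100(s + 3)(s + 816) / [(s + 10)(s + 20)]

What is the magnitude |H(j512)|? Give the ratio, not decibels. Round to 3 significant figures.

At s = jω = j512:
zero (s+3): 3 + j512 → |·| = √(3²+512²) = √262153 ≈ 512.01, ∠ = arctan(512/3) ≈ 89.66°
zero (s+816): 816 + j512 → |·| = √(816²+512²) = √928000 ≈ 963.33, ∠ = arctan(512/816) ≈ 32.11°
pole (s+10): 10 + j512 → |·| = √(10²+512²) = √262244 ≈ 512.1, ∠ = arctan(512/10) ≈ 88.88°
pole (s+20): 20 + j512 → |·| = √(20²+512²) = √262544 ≈ 512.39, ∠ = arctan(512/20) ≈ 87.76°
|H| = 100 · 4.9323e+05 / 2.6239e+05 ≈ 187.98

188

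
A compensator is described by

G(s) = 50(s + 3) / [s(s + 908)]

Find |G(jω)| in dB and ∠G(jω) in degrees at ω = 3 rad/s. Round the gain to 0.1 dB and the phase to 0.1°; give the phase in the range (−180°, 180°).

-22.2 dB, -45.2°

At s = jω = j3:
zero (s+3): 3 + j3 → |·| = √(3²+3²) = √18 ≈ 4.2426, ∠ = arctan(3/3) ≈ 45.00°
pole (s+908): 908 + j3 → |·| = √(908²+3²) = √824473 ≈ 908, ∠ = arctan(3/908) ≈ 0.19°
pole at origin: |s| = 3, ∠ = 90.00° (in denominator)
|G| = 50 · 4.2426 / 2724 ≈ 0.077874
Gain = 20 log₁₀(0.077874) ≈ -22.17 dB
∠G = 45.00° − 90.19° = -45.19°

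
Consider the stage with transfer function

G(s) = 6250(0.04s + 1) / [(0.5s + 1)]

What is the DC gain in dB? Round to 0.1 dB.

G(0) = 6250 · 1 / 1 = 6250
20 log₁₀(6250) ≈ 75.92 dB

75.9 dB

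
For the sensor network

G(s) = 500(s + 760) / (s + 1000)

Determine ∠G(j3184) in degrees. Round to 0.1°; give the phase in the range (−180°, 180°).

At s = jω = j3184:
zero (s+760): 760 + j3184 → |·| = √(760²+3184²) = √10715456 ≈ 3273.4, ∠ = arctan(3184/760) ≈ 76.58°
pole (s+1000): 1000 + j3184 → |·| = √(1000²+3184²) = √11137856 ≈ 3337.3, ∠ = arctan(3184/1000) ≈ 72.56°
∠G = 76.58° − 72.56° = 4.02°

4.0°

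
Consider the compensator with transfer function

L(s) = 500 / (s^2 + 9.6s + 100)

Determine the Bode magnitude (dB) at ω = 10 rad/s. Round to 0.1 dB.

14.3 dB

At s = jω = j10:
quadratic: (j10)² + 9.6·j10 + 100 = 0 + j96 → |·| ≈ 96, ∠ ≈ 90.00°
|L| = 500 / 96 ≈ 5.2083
Gain = 20 log₁₀(5.2083) ≈ 14.33 dB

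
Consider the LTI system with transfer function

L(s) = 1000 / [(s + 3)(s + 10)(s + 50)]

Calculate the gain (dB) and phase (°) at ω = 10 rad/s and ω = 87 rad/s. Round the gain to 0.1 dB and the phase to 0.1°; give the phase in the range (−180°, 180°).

At s = jω = j10:
pole (s+3): 3 + j10 → |·| = √(3²+10²) = √109 ≈ 10.44, ∠ = arctan(10/3) ≈ 73.30°
pole (s+10): 10 + j10 → |·| = √(10²+10²) = √200 ≈ 14.142, ∠ = arctan(10/10) ≈ 45.00°
pole (s+50): 50 + j10 → |·| = √(50²+10²) = √2600 ≈ 50.99, ∠ = arctan(10/50) ≈ 11.31°
|L| = 1000 / 7528.3 ≈ 0.13283
Gain = 20 log₁₀(0.13283) ≈ -17.53 dB
∠L = 0.00° − 129.61° = -129.61°

At s = jω = j87:
pole (s+3): 3 + j87 → |·| = √(3²+87²) = √7578 ≈ 87.052, ∠ = arctan(87/3) ≈ 88.03°
pole (s+10): 10 + j87 → |·| = √(10²+87²) = √7669 ≈ 87.573, ∠ = arctan(87/10) ≈ 83.44°
pole (s+50): 50 + j87 → |·| = √(50²+87²) = √10069 ≈ 100.34, ∠ = arctan(87/50) ≈ 60.11°
|L| = 1000 / 7.6493e+05 ≈ 0.0013073
Gain = 20 log₁₀(0.0013073) ≈ -57.67 dB
∠L = 0.00° − 231.58° = -231.58° ≡ 128.42° (principal value)

ω = 10: -17.5 dB, -129.6°; ω = 87: -57.7 dB, 128.4°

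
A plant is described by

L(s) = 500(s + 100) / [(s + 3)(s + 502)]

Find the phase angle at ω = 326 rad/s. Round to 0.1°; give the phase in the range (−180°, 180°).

At s = jω = j326:
zero (s+100): 100 + j326 → |·| = √(100²+326²) = √116276 ≈ 340.99, ∠ = arctan(326/100) ≈ 72.95°
pole (s+3): 3 + j326 → |·| = √(3²+326²) = √106285 ≈ 326.01, ∠ = arctan(326/3) ≈ 89.47°
pole (s+502): 502 + j326 → |·| = √(502²+326²) = √358280 ≈ 598.56, ∠ = arctan(326/502) ≈ 33.00°
∠L = 72.95° − 122.47° = -49.52°

-49.5°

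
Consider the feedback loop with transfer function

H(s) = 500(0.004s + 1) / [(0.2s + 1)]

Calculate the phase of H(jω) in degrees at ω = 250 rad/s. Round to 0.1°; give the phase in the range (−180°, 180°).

At ω = 250 rad/s:
zero (1 + j250·0.004) = 1 + j1 → |·| ≈ 1.4142, ∠ ≈ 45.00°
pole (1 + j250·0.2) = 1 + j50 → |·| ≈ 50.01, ∠ ≈ 88.85°
∠H = (45.00°) − (88.85°) = -43.85°

-43.9°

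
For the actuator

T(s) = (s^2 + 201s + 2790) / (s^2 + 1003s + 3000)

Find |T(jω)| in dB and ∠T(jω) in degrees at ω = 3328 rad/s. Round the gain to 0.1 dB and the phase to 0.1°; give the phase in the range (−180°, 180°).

Substitute s = j3328:
Numerator: (j3328)^2 + 201(j3328) + 2790 = -11072794 + j668928
Denominator: (j3328)^2 + 1003(j3328) + 3000 = -11072584 + j3337984
|N| = √(11072794² + 668928²) ≈ 1.1093e+07, ∠N ≈ 176.54°
|D| = √(11072584² + 3337984²) ≈ 1.1565e+07, ∠D ≈ 163.22°
|T| = 1.1093e+07 / 1.1565e+07 ≈ 0.95919
Gain = 20 log₁₀(0.95919) ≈ -0.36 dB
∠T = 176.54° − 163.22° = 13.32°

-0.4 dB, 13.3°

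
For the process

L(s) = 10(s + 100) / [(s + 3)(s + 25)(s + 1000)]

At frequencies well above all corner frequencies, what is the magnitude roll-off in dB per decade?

-40 dB/decade

Each pole contributes −20 dB/decade at high frequency; each zero contributes +20 dB/decade.
Net: 1 zero(s) − 3 pole(s) → -40 dB/decade.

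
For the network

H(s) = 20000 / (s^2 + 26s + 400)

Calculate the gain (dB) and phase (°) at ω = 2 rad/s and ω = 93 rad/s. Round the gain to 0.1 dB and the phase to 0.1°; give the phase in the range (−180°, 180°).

At s = jω = j2:
quadratic: (j2)² + 26·j2 + 400 = 396 + j52 → |·| ≈ 399.4, ∠ ≈ 7.48°
|H| = 20000 / 399.4 ≈ 50.075
Gain = 20 log₁₀(50.075) ≈ 33.99 dB
∠H = 0.00° − 7.48° = -7.48°

At s = jω = j93:
quadratic: (j93)² + 26·j93 + 400 = -8249 + j2418 → |·| ≈ 8596.1, ∠ ≈ 163.66°
|H| = 20000 / 8596.1 ≈ 2.3266
Gain = 20 log₁₀(2.3266) ≈ 7.33 dB
∠H = 0.00° − 163.66° = -163.66°

ω = 2: 34.0 dB, -7.5°; ω = 93: 7.3 dB, -163.7°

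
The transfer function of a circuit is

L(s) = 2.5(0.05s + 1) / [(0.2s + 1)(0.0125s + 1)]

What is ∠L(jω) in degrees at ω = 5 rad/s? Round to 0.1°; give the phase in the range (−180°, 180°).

At ω = 5 rad/s:
zero (1 + j5·0.05) = 1 + j0.25 → |·| ≈ 1.0308, ∠ ≈ 14.04°
pole (1 + j5·0.2) = 1 + j1 → |·| ≈ 1.4142, ∠ ≈ 45.00°
pole (1 + j5·0.0125) = 1 + j0.0625 → |·| ≈ 1.002, ∠ ≈ 3.58°
∠L = (14.04°) − (45.00° + 3.58°) = -34.54°

-34.5°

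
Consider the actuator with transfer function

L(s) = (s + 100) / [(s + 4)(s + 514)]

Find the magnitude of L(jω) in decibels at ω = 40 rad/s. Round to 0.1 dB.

At s = jω = j40:
zero (s+100): 100 + j40 → |·| = √(100²+40²) = √11600 ≈ 107.7, ∠ = arctan(40/100) ≈ 21.80°
pole (s+4): 4 + j40 → |·| = √(4²+40²) = √1616 ≈ 40.2, ∠ = arctan(40/4) ≈ 84.29°
pole (s+514): 514 + j40 → |·| = √(514²+40²) = √265796 ≈ 515.55, ∠ = arctan(40/514) ≈ 4.45°
|L| = 1 · 107.7 / 20725 ≈ 0.0051966
Gain = 20 log₁₀(0.0051966) ≈ -45.69 dB

-45.7 dB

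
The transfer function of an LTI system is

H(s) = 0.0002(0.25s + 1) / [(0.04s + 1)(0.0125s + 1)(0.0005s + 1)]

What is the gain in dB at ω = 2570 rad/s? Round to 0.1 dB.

-92.4 dB

At ω = 2570 rad/s:
zero (1 + j2570·0.25) = 1 + j642.5 → |·| ≈ 642.5, ∠ ≈ 89.91°
pole (1 + j2570·0.04) = 1 + j102.8 → |·| ≈ 102.8, ∠ ≈ 89.44°
pole (1 + j2570·0.0125) = 1 + j32.125 → |·| ≈ 32.141, ∠ ≈ 88.22°
pole (1 + j2570·0.0005) = 1 + j1.285 → |·| ≈ 1.6283, ∠ ≈ 52.11°
|H| = 0.0002 · 642.5 / (102.8 · 32.141 · 1.6283) ≈ 2.3885e-05
Gain = 20 log₁₀(2.3885e-05) ≈ -92.44 dB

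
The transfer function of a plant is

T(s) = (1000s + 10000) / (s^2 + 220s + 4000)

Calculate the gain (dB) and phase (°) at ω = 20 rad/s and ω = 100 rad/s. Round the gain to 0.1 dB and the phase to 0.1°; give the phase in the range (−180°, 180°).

Substitute s = j20:
Numerator: 1000(j20) + 10000 = 10000 + j20000
Denominator: (j20)^2 + 220(j20) + 4000 = 3600 + j4400
|N| = √(10000² + 20000²) ≈ 22361, ∠N ≈ 63.43°
|D| = √(3600² + 4400²) ≈ 5685.1, ∠D ≈ 50.71°
|T| = 22361 / 5685.1 ≈ 3.9333
Gain = 20 log₁₀(3.9333) ≈ 11.90 dB
∠T = 63.43° − 50.71° = 12.72°

Substitute s = j100:
Numerator: 1000(j100) + 10000 = 10000 + j100000
Denominator: (j100)^2 + 220(j100) + 4000 = -6000 + j22000
|N| = √(10000² + 100000²) ≈ 1.005e+05, ∠N ≈ 84.29°
|D| = √(6000² + 22000²) ≈ 22804, ∠D ≈ 105.26°
|T| = 1.005e+05 / 22804 ≈ 4.4071
Gain = 20 log₁₀(4.4071) ≈ 12.88 dB
∠T = 84.29° − 105.26° = -20.97°

ω = 20: 11.9 dB, 12.7°; ω = 100: 12.9 dB, -21.0°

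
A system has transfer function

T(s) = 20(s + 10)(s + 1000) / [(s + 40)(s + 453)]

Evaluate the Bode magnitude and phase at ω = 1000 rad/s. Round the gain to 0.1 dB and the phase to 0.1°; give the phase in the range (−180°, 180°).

At s = jω = j1000:
zero (s+10): 10 + j1000 → |·| = √(10²+1000²) = √1000100 ≈ 1000, ∠ = arctan(1000/10) ≈ 89.43°
zero (s+1000): 1000 + j1000 → |·| = √(1000²+1000²) = √2000000 ≈ 1414.2, ∠ = arctan(1000/1000) ≈ 45.00°
pole (s+40): 40 + j1000 → |·| = √(40²+1000²) = √1001600 ≈ 1000.8, ∠ = arctan(1000/40) ≈ 87.71°
pole (s+453): 453 + j1000 → |·| = √(453²+1000²) = √1205209 ≈ 1097.8, ∠ = arctan(1000/453) ≈ 65.63°
|T| = 20 · 1.4142e+06 / 1.0987e+06 ≈ 25.743
Gain = 20 log₁₀(25.743) ≈ 28.21 dB
∠T = 134.43° − 153.34° = -18.91°

28.2 dB, -18.9°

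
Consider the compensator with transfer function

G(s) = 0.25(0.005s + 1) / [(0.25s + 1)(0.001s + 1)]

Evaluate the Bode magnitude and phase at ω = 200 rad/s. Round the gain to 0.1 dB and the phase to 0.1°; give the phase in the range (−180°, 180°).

At ω = 200 rad/s:
zero (1 + j200·0.005) = 1 + j1 → |·| ≈ 1.4142, ∠ ≈ 45.00°
pole (1 + j200·0.25) = 1 + j50 → |·| ≈ 50.01, ∠ ≈ 88.85°
pole (1 + j200·0.001) = 1 + j0.2 → |·| ≈ 1.0198, ∠ ≈ 11.31°
|G| = 0.25 · 1.4142 / (50.01 · 1.0198) ≈ 0.0069323
Gain = 20 log₁₀(0.0069323) ≈ -43.18 dB
∠G = (45.00°) − (88.85° + 11.31°) = -55.16°

-43.2 dB, -55.2°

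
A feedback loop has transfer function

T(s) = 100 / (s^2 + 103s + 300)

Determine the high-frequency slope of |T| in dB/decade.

Each pole contributes −20 dB/decade at high frequency; each zero contributes +20 dB/decade.
Net: 0 zero(s) − 2 pole(s) → -40 dB/decade.

-40 dB/decade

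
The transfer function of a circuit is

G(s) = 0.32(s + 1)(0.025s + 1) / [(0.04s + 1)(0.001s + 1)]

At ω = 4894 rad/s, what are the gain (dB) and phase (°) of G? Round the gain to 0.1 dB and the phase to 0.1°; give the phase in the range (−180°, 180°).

45.8 dB, 11.4°

At ω = 4894 rad/s:
zero (1 + j4894·1) = 1 + j4894 → |·| ≈ 4894, ∠ ≈ 89.99°
zero (1 + j4894·0.025) = 1 + j122.35 → |·| ≈ 122.35, ∠ ≈ 89.53°
pole (1 + j4894·0.04) = 1 + j195.76 → |·| ≈ 195.76, ∠ ≈ 89.71°
pole (1 + j4894·0.001) = 1 + j4.894 → |·| ≈ 4.9951, ∠ ≈ 78.45°
|G| = 0.32 · 4894 · 122.35 / (195.76 · 4.9951) ≈ 195.95
Gain = 20 log₁₀(195.95) ≈ 45.84 dB
∠G = (89.99° + 89.53°) − (89.71° + 78.45°) = 11.36°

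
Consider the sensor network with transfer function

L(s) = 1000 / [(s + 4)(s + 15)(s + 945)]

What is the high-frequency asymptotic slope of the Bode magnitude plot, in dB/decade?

Each pole contributes −20 dB/decade at high frequency; each zero contributes +20 dB/decade.
Net: 0 zero(s) − 3 pole(s) → -60 dB/decade.

-60 dB/decade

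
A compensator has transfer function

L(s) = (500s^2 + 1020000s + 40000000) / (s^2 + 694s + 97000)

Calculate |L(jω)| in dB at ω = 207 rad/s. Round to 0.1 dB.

Substitute s = j207:
Numerator: 500(j207)^2 + 1020000(j207) + 40000000 = 18575500 + j211140000
Denominator: (j207)^2 + 694(j207) + 97000 = 54151 + j143658
|N| = √(18575500² + 211140000²) ≈ 2.1196e+08, ∠N ≈ 84.97°
|D| = √(54151² + 143658²) ≈ 1.5353e+05, ∠D ≈ 69.35°
|L| = 2.1196e+08 / 1.5353e+05 ≈ 1380.6
Gain = 20 log₁₀(1380.6) ≈ 62.80 dB

62.8 dB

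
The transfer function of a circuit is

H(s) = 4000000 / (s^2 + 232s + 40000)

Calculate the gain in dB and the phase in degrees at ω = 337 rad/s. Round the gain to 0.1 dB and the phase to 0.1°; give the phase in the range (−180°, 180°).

31.4 dB, -133.3°

At s = jω = j337:
quadratic: (j337)² + 232·j337 + 40000 = -73569 + j78184 → |·| ≈ 1.0736e+05, ∠ ≈ 133.26°
|H| = 4000000 / 1.0736e+05 ≈ 37.258
Gain = 20 log₁₀(37.258) ≈ 31.42 dB
∠H = 0.00° − 133.26° = -133.26°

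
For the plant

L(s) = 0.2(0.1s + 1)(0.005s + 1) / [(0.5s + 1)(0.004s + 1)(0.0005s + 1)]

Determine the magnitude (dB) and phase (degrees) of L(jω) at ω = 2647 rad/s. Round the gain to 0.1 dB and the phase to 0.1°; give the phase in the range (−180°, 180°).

-30.4 dB, -52.0°

At ω = 2647 rad/s:
zero (1 + j2647·0.1) = 1 + j264.7 → |·| ≈ 264.7, ∠ ≈ 89.78°
zero (1 + j2647·0.005) = 1 + j13.235 → |·| ≈ 13.273, ∠ ≈ 85.68°
pole (1 + j2647·0.5) = 1 + j1323.5 → |·| ≈ 1323.5, ∠ ≈ 89.96°
pole (1 + j2647·0.004) = 1 + j10.588 → |·| ≈ 10.635, ∠ ≈ 84.60°
pole (1 + j2647·0.0005) = 1 + j1.3235 → |·| ≈ 1.6588, ∠ ≈ 52.93°
|L| = 0.2 · 264.7 · 13.273 / (1323.5 · 10.635 · 1.6588) ≈ 0.030095
Gain = 20 log₁₀(0.030095) ≈ -30.43 dB
∠L = (89.78° + 85.68°) − (89.96° + 84.60° + 52.93°) = -52.03°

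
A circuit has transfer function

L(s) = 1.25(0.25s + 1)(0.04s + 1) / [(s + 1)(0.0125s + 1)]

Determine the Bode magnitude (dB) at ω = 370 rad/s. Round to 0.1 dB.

-0.2 dB

At ω = 370 rad/s:
zero (1 + j370·0.25) = 1 + j92.5 → |·| ≈ 92.505, ∠ ≈ 89.38°
zero (1 + j370·0.04) = 1 + j14.8 → |·| ≈ 14.834, ∠ ≈ 86.13°
pole (1 + j370·1) = 1 + j370 → |·| ≈ 370, ∠ ≈ 89.85°
pole (1 + j370·0.0125) = 1 + j4.625 → |·| ≈ 4.7319, ∠ ≈ 77.80°
|L| = 1.25 · 92.505 · 14.834 / (370 · 4.7319) ≈ 0.97971
Gain = 20 log₁₀(0.97971) ≈ -0.18 dB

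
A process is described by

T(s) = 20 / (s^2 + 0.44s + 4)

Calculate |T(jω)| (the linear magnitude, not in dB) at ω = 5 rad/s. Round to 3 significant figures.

At s = jω = j5:
quadratic: (j5)² + 0.44·j5 + 4 = -21 + j2.2 → |·| ≈ 21.115, ∠ ≈ 174.02°
|T| = 20 / 21.115 ≈ 0.94719

0.947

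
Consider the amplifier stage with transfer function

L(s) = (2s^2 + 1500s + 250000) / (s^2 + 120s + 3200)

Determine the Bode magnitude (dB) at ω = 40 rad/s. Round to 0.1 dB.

Substitute s = j40:
Numerator: 2(j40)^2 + 1500(j40) + 250000 = 246800 + j60000
Denominator: (j40)^2 + 120(j40) + 3200 = 1600 + j4800
|N| = √(246800² + 60000²) ≈ 2.5399e+05, ∠N ≈ 13.66°
|D| = √(1600² + 4800²) ≈ 5059.6, ∠D ≈ 71.57°
|L| = 2.5399e+05 / 5059.6 ≈ 50.2
Gain = 20 log₁₀(50.2) ≈ 34.01 dB

34.0 dB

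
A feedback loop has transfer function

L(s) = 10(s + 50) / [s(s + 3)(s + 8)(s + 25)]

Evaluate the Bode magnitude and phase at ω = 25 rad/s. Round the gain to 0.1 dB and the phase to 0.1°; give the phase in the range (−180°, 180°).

At s = jω = j25:
zero (s+50): 50 + j25 → |·| = √(50²+25²) = √3125 ≈ 55.902, ∠ = arctan(25/50) ≈ 26.57°
pole (s+3): 3 + j25 → |·| = √(3²+25²) = √634 ≈ 25.179, ∠ = arctan(25/3) ≈ 83.16°
pole (s+8): 8 + j25 → |·| = √(8²+25²) = √689 ≈ 26.249, ∠ = arctan(25/8) ≈ 72.26°
pole (s+25): 25 + j25 → |·| = √(25²+25²) = √1250 ≈ 35.355, ∠ = arctan(25/25) ≈ 45.00°
pole at origin: |s| = 25, ∠ = 90.00° (in denominator)
|L| = 10 · 55.902 / 5.8417e+05 ≈ 0.00095695
Gain = 20 log₁₀(0.00095695) ≈ -60.38 dB
∠L = 26.57° − 290.42° = -263.85° ≡ 96.15° (principal value)

-60.4 dB, 96.2°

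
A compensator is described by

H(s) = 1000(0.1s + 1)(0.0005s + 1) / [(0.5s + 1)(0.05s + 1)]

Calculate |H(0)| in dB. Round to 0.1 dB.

60.0 dB

H(0) = 1000 · 1 / 1 = 1000
20 log₁₀(1000) ≈ 60.00 dB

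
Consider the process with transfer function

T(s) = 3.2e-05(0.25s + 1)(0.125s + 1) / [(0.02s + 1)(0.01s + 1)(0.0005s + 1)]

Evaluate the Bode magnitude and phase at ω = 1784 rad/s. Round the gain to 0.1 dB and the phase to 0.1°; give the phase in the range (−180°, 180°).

At ω = 1784 rad/s:
zero (1 + j1784·0.25) = 1 + j446 → |·| ≈ 446, ∠ ≈ 89.87°
zero (1 + j1784·0.125) = 1 + j223 → |·| ≈ 223, ∠ ≈ 89.74°
pole (1 + j1784·0.02) = 1 + j35.68 → |·| ≈ 35.694, ∠ ≈ 88.39°
pole (1 + j1784·0.01) = 1 + j17.84 → |·| ≈ 17.868, ∠ ≈ 86.79°
pole (1 + j1784·0.0005) = 1 + j0.892 → |·| ≈ 1.34, ∠ ≈ 41.73°
|T| = 3.2e-05 · 446 · 223 / (35.694 · 17.868 · 1.34) ≈ 0.003724
Gain = 20 log₁₀(0.003724) ≈ -48.58 dB
∠T = (89.87° + 89.74°) − (88.39° + 86.79° + 41.73°) = -37.30°

-48.6 dB, -37.3°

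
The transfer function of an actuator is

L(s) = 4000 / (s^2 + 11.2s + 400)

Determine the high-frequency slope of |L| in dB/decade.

-40 dB/decade

Each pole contributes −20 dB/decade at high frequency; each zero contributes +20 dB/decade.
Net: 0 zero(s) − 2 pole(s) → -40 dB/decade.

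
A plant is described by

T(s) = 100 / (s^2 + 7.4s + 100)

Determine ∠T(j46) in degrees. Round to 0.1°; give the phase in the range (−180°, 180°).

At s = jω = j46:
quadratic: (j46)² + 7.4·j46 + 100 = -2016 + j340.4 → |·| ≈ 2044.5, ∠ ≈ 170.42°
∠T = 0.00° − 170.42° = -170.42°

-170.4°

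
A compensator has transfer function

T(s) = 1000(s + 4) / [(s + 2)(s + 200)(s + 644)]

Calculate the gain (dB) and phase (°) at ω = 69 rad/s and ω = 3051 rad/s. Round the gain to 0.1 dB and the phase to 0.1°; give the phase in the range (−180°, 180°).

At s = jω = j69:
zero (s+4): 4 + j69 → |·| = √(4²+69²) = √4777 ≈ 69.116, ∠ = arctan(69/4) ≈ 86.68°
pole (s+2): 2 + j69 → |·| = √(2²+69²) = √4765 ≈ 69.029, ∠ = arctan(69/2) ≈ 88.34°
pole (s+200): 200 + j69 → |·| = √(200²+69²) = √44761 ≈ 211.57, ∠ = arctan(69/200) ≈ 19.03°
pole (s+644): 644 + j69 → |·| = √(644²+69²) = √419497 ≈ 647.69, ∠ = arctan(69/644) ≈ 6.12°
|T| = 1000 · 69.116 / 9.4592e+06 ≈ 0.0073067
Gain = 20 log₁₀(0.0073067) ≈ -42.73 dB
∠T = 86.68° − 113.49° = -26.81°

At s = jω = j3051:
zero (s+4): 4 + j3051 → |·| = √(4²+3051²) = √9308617 ≈ 3051, ∠ = arctan(3051/4) ≈ 89.92°
pole (s+2): 2 + j3051 → |·| = √(2²+3051²) = √9308605 ≈ 3051, ∠ = arctan(3051/2) ≈ 89.96°
pole (s+200): 200 + j3051 → |·| = √(200²+3051²) = √9348601 ≈ 3057.5, ∠ = arctan(3051/200) ≈ 86.25°
pole (s+644): 644 + j3051 → |·| = √(644²+3051²) = √9723337 ≈ 3118.2, ∠ = arctan(3051/644) ≈ 78.08°
|T| = 1000 · 3051 / 2.9088e+10 ≈ 0.00010489
Gain = 20 log₁₀(0.00010489) ≈ -79.59 dB
∠T = 89.92° − 254.29° = -164.37°

ω = 69: -42.7 dB, -26.8°; ω = 3051: -79.6 dB, -164.4°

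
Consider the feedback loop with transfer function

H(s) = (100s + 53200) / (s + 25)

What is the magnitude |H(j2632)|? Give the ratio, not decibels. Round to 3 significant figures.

Substitute s = j2632:
Numerator: 100(j2632) + 53200 = 53200 + j263200
Denominator: (j2632) + 25 = 25 + j2632
|N| = √(53200² + 263200²) ≈ 2.6852e+05, ∠N ≈ 78.57°
|D| = √(25² + 2632²) ≈ 2632.1, ∠D ≈ 89.46°
|H| = 2.6852e+05 / 2632.1 ≈ 102.02

102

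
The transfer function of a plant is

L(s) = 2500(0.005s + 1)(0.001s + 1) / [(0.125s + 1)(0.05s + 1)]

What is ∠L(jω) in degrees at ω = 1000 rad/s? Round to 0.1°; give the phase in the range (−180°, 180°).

-54.7°

At ω = 1000 rad/s:
zero (1 + j1000·0.005) = 1 + j5 → |·| ≈ 5.099, ∠ ≈ 78.69°
zero (1 + j1000·0.001) = 1 + j1 → |·| ≈ 1.4142, ∠ ≈ 45.00°
pole (1 + j1000·0.125) = 1 + j125 → |·| ≈ 125, ∠ ≈ 89.54°
pole (1 + j1000·0.05) = 1 + j50 → |·| ≈ 50.01, ∠ ≈ 88.85°
∠L = (78.69° + 45.00°) − (89.54° + 88.85°) = -54.70°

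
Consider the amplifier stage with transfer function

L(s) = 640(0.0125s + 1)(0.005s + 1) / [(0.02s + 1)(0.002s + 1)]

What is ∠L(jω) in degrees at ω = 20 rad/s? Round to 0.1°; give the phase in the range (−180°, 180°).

-4.3°

At ω = 20 rad/s:
zero (1 + j20·0.0125) = 1 + j0.25 → |·| ≈ 1.0308, ∠ ≈ 14.04°
zero (1 + j20·0.005) = 1 + j0.1 → |·| ≈ 1.005, ∠ ≈ 5.71°
pole (1 + j20·0.02) = 1 + j0.4 → |·| ≈ 1.077, ∠ ≈ 21.80°
pole (1 + j20·0.002) = 1 + j0.04 → |·| ≈ 1.0008, ∠ ≈ 2.29°
∠L = (14.04° + 5.71°) − (21.80° + 2.29°) = -4.34°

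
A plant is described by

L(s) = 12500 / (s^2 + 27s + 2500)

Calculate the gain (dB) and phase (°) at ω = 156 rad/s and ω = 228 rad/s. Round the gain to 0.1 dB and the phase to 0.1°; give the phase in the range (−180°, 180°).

ω = 156: -5.0 dB, -169.1°; ω = 228: -12.0 dB, -172.9°

At s = jω = j156:
quadratic: (j156)² + 27·j156 + 2500 = -21836 + j4212 → |·| ≈ 22239, ∠ ≈ 169.08°
|L| = 12500 / 22239 ≈ 0.56208
Gain = 20 log₁₀(0.56208) ≈ -5.00 dB
∠L = 0.00° − 169.08° = -169.08°

At s = jω = j228:
quadratic: (j228)² + 27·j228 + 2500 = -49484 + j6156 → |·| ≈ 49865, ∠ ≈ 172.91°
|L| = 12500 / 49865 ≈ 0.25068
Gain = 20 log₁₀(0.25068) ≈ -12.02 dB
∠L = 0.00° − 172.91° = -172.91°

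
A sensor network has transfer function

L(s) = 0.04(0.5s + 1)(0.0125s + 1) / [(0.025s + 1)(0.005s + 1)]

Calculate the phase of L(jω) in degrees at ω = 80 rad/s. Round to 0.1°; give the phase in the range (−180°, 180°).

At ω = 80 rad/s:
zero (1 + j80·0.5) = 1 + j40 → |·| ≈ 40.012, ∠ ≈ 88.57°
zero (1 + j80·0.0125) = 1 + j1 → |·| ≈ 1.4142, ∠ ≈ 45.00°
pole (1 + j80·0.025) = 1 + j2 → |·| ≈ 2.2361, ∠ ≈ 63.43°
pole (1 + j80·0.005) = 1 + j0.4 → |·| ≈ 1.077, ∠ ≈ 21.80°
∠L = (88.57° + 45.00°) − (63.43° + 21.80°) = 48.34°

48.3°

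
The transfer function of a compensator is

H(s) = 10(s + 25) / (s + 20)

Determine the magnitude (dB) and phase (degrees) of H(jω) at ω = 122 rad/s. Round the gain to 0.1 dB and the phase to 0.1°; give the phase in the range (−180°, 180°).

20.1 dB, -2.3°

At s = jω = j122:
zero (s+25): 25 + j122 → |·| = √(25²+122²) = √15509 ≈ 124.54, ∠ = arctan(122/25) ≈ 78.42°
pole (s+20): 20 + j122 → |·| = √(20²+122²) = √15284 ≈ 123.63, ∠ = arctan(122/20) ≈ 80.69°
|H| = 10 · 124.54 / 123.63 ≈ 10.074
Gain = 20 log₁₀(10.074) ≈ 20.06 dB
∠H = 78.42° − 80.69° = -2.27°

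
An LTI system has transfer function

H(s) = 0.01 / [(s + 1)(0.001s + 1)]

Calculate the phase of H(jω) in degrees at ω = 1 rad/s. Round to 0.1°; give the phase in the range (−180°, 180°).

At ω = 1 rad/s:
pole (1 + j1·1) = 1 + j1 → |·| ≈ 1.4142, ∠ ≈ 45.00°
pole (1 + j1·0.001) = 1 + j0.001 → |·| ≈ 1, ∠ ≈ 0.06°
∠H = (0°) − (45.00° + 0.06°) = -45.06°

-45.1°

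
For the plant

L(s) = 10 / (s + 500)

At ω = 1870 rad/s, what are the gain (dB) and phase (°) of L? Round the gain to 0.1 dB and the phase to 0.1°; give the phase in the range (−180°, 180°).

-45.7 dB, -75.0°

Substitute s = j1870:
Numerator: 10 = 10 + j0
Denominator: (j1870) + 500 = 500 + j1870
|N| = √(10² + 0²) ≈ 10, ∠N ≈ 0.00°
|D| = √(500² + 1870²) ≈ 1935.7, ∠D ≈ 75.03°
|L| = 10 / 1935.7 ≈ 0.0051661
Gain = 20 log₁₀(0.0051661) ≈ -45.74 dB
∠L = 0.00° − 75.03° = -75.03°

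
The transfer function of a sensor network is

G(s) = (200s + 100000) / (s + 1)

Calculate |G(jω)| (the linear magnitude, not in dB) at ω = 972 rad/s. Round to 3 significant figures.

Substitute s = j972:
Numerator: 200(j972) + 100000 = 100000 + j194400
Denominator: (j972) + 1 = 1 + j972
|N| = √(100000² + 194400²) ≈ 2.1861e+05, ∠N ≈ 62.78°
|D| = √(1² + 972²) ≈ 972, ∠D ≈ 89.94°
|G| = 2.1861e+05 / 972 ≈ 224.91

225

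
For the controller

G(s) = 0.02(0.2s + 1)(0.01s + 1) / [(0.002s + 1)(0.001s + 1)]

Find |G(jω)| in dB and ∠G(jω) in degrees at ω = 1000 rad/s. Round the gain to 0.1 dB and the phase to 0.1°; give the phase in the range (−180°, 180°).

22.1 dB, 65.6°

At ω = 1000 rad/s:
zero (1 + j1000·0.2) = 1 + j200 → |·| ≈ 200, ∠ ≈ 89.71°
zero (1 + j1000·0.01) = 1 + j10 → |·| ≈ 10.05, ∠ ≈ 84.29°
pole (1 + j1000·0.002) = 1 + j2 → |·| ≈ 2.2361, ∠ ≈ 63.43°
pole (1 + j1000·0.001) = 1 + j1 → |·| ≈ 1.4142, ∠ ≈ 45.00°
|G| = 0.02 · 200 · 10.05 / (2.2361 · 1.4142) ≈ 12.712
Gain = 20 log₁₀(12.712) ≈ 22.08 dB
∠G = (89.71° + 84.29°) − (63.43° + 45.00°) = 65.57°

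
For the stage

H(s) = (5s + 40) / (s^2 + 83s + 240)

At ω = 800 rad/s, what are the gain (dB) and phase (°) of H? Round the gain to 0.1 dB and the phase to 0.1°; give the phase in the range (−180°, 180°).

-44.1 dB, -84.6°

Substitute s = j800:
Numerator: 5(j800) + 40 = 40 + j4000
Denominator: (j800)^2 + 83(j800) + 240 = -639760 + j66400
|N| = √(40² + 4000²) ≈ 4000.2, ∠N ≈ 89.43°
|D| = √(639760² + 66400²) ≈ 6.432e+05, ∠D ≈ 174.07°
|H| = 4000.2 / 6.432e+05 ≈ 0.0062192
Gain = 20 log₁₀(0.0062192) ≈ -44.13 dB
∠H = 89.43° − 174.07° = -84.64°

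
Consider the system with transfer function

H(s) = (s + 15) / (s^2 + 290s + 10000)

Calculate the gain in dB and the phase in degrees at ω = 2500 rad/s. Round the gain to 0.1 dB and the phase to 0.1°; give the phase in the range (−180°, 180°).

Substitute s = j2500:
Numerator: (j2500) + 15 = 15 + j2500
Denominator: (j2500)^2 + 290(j2500) + 10000 = -6240000 + j725000
|N| = √(15² + 2500²) ≈ 2500, ∠N ≈ 89.66°
|D| = √(6240000² + 725000²) ≈ 6.282e+06, ∠D ≈ 173.37°
|H| = 2500 / 6.282e+06 ≈ 0.00039796
Gain = 20 log₁₀(0.00039796) ≈ -68.00 dB
∠H = 89.66° − 173.37° = -83.71°

-68.0 dB, -83.7°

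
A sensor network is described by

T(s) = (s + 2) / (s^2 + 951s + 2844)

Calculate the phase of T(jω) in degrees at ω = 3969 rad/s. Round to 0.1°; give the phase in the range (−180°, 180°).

Substitute s = j3969:
Numerator: (j3969) + 2 = 2 + j3969
Denominator: (j3969)^2 + 951(j3969) + 2844 = -15750117 + j3774519
|N| = √(2² + 3969²) ≈ 3969, ∠N ≈ 89.97°
|D| = √(15750117² + 3774519²) ≈ 1.6196e+07, ∠D ≈ 166.52°
∠T = 89.97° − 166.52° = -76.55°

-76.6°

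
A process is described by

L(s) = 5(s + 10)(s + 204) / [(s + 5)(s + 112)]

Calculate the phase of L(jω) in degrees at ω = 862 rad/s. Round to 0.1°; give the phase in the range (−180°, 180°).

-6.2°

At s = jω = j862:
zero (s+10): 10 + j862 → |·| = √(10²+862²) = √743144 ≈ 862.06, ∠ = arctan(862/10) ≈ 89.34°
zero (s+204): 204 + j862 → |·| = √(204²+862²) = √784660 ≈ 885.81, ∠ = arctan(862/204) ≈ 76.69°
pole (s+5): 5 + j862 → |·| = √(5²+862²) = √743069 ≈ 862.01, ∠ = arctan(862/5) ≈ 89.67°
pole (s+112): 112 + j862 → |·| = √(112²+862²) = √755588 ≈ 869.25, ∠ = arctan(862/112) ≈ 82.60°
∠L = 166.03° − 172.27° = -6.24°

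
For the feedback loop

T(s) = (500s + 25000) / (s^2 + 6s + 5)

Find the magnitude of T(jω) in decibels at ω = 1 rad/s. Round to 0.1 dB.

70.8 dB

Substitute s = j1:
Numerator: 500(j1) + 25000 = 25000 + j500
Denominator: (j1)^2 + 6(j1) + 5 = 4 + j6
|N| = √(25000² + 500²) ≈ 25005, ∠N ≈ 1.15°
|D| = √(4² + 6²) ≈ 7.2111, ∠D ≈ 56.31°
|T| = 25005 / 7.2111 ≈ 3467.6
Gain = 20 log₁₀(3467.6) ≈ 70.80 dB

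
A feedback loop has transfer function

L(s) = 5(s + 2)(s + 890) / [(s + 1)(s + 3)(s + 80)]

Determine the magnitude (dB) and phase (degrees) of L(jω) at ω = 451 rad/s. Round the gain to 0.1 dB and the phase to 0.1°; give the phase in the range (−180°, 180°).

At s = jω = j451:
zero (s+2): 2 + j451 → |·| = √(2²+451²) = √203405 ≈ 451, ∠ = arctan(451/2) ≈ 89.75°
zero (s+890): 890 + j451 → |·| = √(890²+451²) = √995501 ≈ 997.75, ∠ = arctan(451/890) ≈ 26.87°
pole (s+1): 1 + j451 → |·| = √(1²+451²) = √203402 ≈ 451, ∠ = arctan(451/1) ≈ 89.87°
pole (s+3): 3 + j451 → |·| = √(3²+451²) = √203410 ≈ 451.01, ∠ = arctan(451/3) ≈ 89.62°
pole (s+80): 80 + j451 → |·| = √(80²+451²) = √209801 ≈ 458.04, ∠ = arctan(451/80) ≈ 79.94°
|L| = 5 · 4.4999e+05 / 9.3168e+07 ≈ 0.024149
Gain = 20 log₁₀(0.024149) ≈ -32.34 dB
∠L = 116.62° − 259.43° = -142.81°

-32.3 dB, -142.8°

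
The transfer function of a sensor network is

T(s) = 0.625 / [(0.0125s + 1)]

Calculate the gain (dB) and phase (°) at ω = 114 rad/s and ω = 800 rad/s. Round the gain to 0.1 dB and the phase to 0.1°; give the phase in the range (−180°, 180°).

ω = 114: -8.9 dB, -54.9°; ω = 800: -24.1 dB, -84.3°

At ω = 114 rad/s:
pole (1 + j114·0.0125) = 1 + j1.425 → |·| ≈ 1.7409, ∠ ≈ 54.94°
|T| = 0.625 · 1 / (1.7409) ≈ 0.35901
Gain = 20 log₁₀(0.35901) ≈ -8.90 dB
∠T = (0°) − (54.94°) = -54.94°

At ω = 800 rad/s:
pole (1 + j800·0.0125) = 1 + j10 → |·| ≈ 10.05, ∠ ≈ 84.29°
|T| = 0.625 · 1 / (10.05) ≈ 0.062189
Gain = 20 log₁₀(0.062189) ≈ -24.13 dB
∠T = (0°) − (84.29°) = -84.29°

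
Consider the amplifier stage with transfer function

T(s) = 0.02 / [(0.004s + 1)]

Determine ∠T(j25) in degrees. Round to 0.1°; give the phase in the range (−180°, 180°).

-5.7°

At ω = 25 rad/s:
pole (1 + j25·0.004) = 1 + j0.1 → |·| ≈ 1.005, ∠ ≈ 5.71°
∠T = (0°) − (5.71°) = -5.71°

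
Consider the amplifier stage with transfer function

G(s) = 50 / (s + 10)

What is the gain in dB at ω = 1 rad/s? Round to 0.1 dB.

At s = jω = j1:
pole (s+10): 10 + j1 → |·| = √(10²+1²) = √101 ≈ 10.05, ∠ = arctan(1/10) ≈ 5.71°
|G| = 50 / 10.05 ≈ 4.9751
Gain = 20 log₁₀(4.9751) ≈ 13.94 dB

13.9 dB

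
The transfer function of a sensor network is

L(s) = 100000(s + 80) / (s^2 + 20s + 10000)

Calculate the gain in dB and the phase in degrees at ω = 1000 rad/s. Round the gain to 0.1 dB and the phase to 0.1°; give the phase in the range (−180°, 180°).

40.1 dB, -93.4°

At s = jω = j1000:
zero (s+80): 80 + j1000 → |·| = √(80²+1000²) = √1006400 ≈ 1003.2, ∠ = arctan(1000/80) ≈ 85.43°
quadratic: (j1000)² + 20·j1000 + 10000 = -990000 + j20000 → |·| ≈ 9.902e+05, ∠ ≈ 178.84°
|L| = 100000 · 1003.2 / 9.902e+05 ≈ 101.31
Gain = 20 log₁₀(101.31) ≈ 40.11 dB
∠L = 85.43° − 178.84° = -93.41°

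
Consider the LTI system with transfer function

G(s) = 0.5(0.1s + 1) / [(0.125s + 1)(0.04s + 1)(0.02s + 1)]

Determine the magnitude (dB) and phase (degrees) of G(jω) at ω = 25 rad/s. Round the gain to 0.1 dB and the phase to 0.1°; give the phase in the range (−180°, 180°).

At ω = 25 rad/s:
zero (1 + j25·0.1) = 1 + j2.5 → |·| ≈ 2.6926, ∠ ≈ 68.20°
pole (1 + j25·0.125) = 1 + j3.125 → |·| ≈ 3.2811, ∠ ≈ 72.26°
pole (1 + j25·0.04) = 1 + j1 → |·| ≈ 1.4142, ∠ ≈ 45.00°
pole (1 + j25·0.02) = 1 + j0.5 → |·| ≈ 1.118, ∠ ≈ 26.57°
|G| = 0.5 · 2.6926 / (3.2811 · 1.4142 · 1.118) ≈ 0.25952
Gain = 20 log₁₀(0.25952) ≈ -11.72 dB
∠G = (68.20°) − (72.26° + 45.00° + 26.57°) = -75.63°

-11.7 dB, -75.6°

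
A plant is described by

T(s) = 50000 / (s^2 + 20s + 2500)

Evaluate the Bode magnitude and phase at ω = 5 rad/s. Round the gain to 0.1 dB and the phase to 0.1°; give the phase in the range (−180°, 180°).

26.1 dB, -2.3°

At s = jω = j5:
quadratic: (j5)² + 20·j5 + 2500 = 2475 + j100 → |·| ≈ 2477, ∠ ≈ 2.31°
|T| = 50000 / 2477 ≈ 20.186
Gain = 20 log₁₀(20.186) ≈ 26.10 dB
∠T = 0.00° − 2.31° = -2.31°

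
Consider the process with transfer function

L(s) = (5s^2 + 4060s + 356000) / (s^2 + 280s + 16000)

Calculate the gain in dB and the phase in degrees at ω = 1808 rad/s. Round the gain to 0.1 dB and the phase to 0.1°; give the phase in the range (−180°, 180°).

14.6 dB, -15.8°

Substitute s = j1808:
Numerator: 5(j1808)^2 + 4060(j1808) + 356000 = -15988320 + j7340480
Denominator: (j1808)^2 + 280(j1808) + 16000 = -3252864 + j506240
|N| = √(15988320² + 7340480²) ≈ 1.7593e+07, ∠N ≈ 155.34°
|D| = √(3252864² + 506240²) ≈ 3.292e+06, ∠D ≈ 171.15°
|L| = 1.7593e+07 / 3.292e+06 ≈ 5.3442
Gain = 20 log₁₀(5.3442) ≈ 14.56 dB
∠L = 155.34° − 171.15° = -15.81°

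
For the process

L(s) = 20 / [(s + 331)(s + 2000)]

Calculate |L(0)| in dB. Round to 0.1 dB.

L(0) = 20 / (331·2000) ≈ 3.0211e-05
20 log₁₀(3.0211e-05) ≈ -90.40 dB

-90.4 dB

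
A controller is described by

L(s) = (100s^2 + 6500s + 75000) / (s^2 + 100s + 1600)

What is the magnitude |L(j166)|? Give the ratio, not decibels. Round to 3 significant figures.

93.8

Substitute s = j166:
Numerator: 100(j166)^2 + 6500(j166) + 75000 = -2680600 + j1079000
Denominator: (j166)^2 + 100(j166) + 1600 = -25956 + j16600
|N| = √(2680600² + 1079000²) ≈ 2.8896e+06, ∠N ≈ 158.07°
|D| = √(25956² + 16600²) ≈ 30810, ∠D ≈ 147.40°
|L| = 2.8896e+06 / 30810 ≈ 93.788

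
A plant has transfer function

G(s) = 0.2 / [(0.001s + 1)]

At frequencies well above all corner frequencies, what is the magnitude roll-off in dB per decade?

-20 dB/decade

Each pole contributes −20 dB/decade at high frequency; each zero contributes +20 dB/decade.
Net: 0 zero(s) − 1 pole(s) → -20 dB/decade.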